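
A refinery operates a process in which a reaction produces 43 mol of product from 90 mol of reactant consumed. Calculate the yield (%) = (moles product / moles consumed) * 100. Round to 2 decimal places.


Yield = (moles product / moles consumed) * 100%
Yield = (43 / 90) * 100
Yield = 0.4778 * 100
Yield = 47.78%


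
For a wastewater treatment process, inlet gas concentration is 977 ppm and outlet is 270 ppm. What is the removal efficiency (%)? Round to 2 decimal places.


Efficiency = (G_in - G_out) / G_in * 100%
Efficiency = (977 - 270) / 977 * 100
Efficiency = 707 / 977 * 100
Efficiency = 72.36%


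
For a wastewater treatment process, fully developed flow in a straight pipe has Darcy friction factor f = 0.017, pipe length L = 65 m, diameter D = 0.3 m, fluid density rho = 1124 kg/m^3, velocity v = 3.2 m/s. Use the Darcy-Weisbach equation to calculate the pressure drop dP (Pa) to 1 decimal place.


dP = f * (L/D) * (rho*v^2/2)
dP = 0.017 * (65/0.3) * (1124*3.2^2/2)
L/D = 216.66666667
rho*v^2/2 = 1124*10.24/2 = 5754.88
dP = 0.017 * 216.66666667 * 5754.88
dP = 21197.1 Pa


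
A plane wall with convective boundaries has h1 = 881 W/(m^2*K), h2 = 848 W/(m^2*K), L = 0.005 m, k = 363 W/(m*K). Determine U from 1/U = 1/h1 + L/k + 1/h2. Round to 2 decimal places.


1/U = 1/h1 + L/k + 1/h2
1/U = 1/881 + 0.005/363 + 1/848
1/U = 0.0011350738 + 1.37741e-05 + 0.0011792453
1/U = 0.0023280932
U = 429.54 W/(m^2*K)


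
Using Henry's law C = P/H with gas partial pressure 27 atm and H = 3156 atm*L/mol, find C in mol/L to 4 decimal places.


C = P / H
C = 27 / 3156
C = 0.0086 mol/L


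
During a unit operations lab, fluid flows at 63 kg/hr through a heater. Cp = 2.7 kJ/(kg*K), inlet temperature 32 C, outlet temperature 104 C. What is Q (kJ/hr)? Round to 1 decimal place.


Q = m_dot * Cp * (T2 - T1)
Q = 63 * 2.7 * (104 - 32)
Q = 63 * 2.7 * 72
Q = 12247.2 kJ/hr


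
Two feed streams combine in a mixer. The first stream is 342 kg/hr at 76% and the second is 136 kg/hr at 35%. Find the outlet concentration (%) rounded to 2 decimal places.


Mass balance on solute: F1*x1 + F2*x2 = F3*x3
F3 = F1 + F2 = 342 + 136 = 478 kg/hr
x3 = (F1*x1 + F2*x2)/F3
x3 = (342*0.76 + 136*0.35) / 478
x3 = 64.33%


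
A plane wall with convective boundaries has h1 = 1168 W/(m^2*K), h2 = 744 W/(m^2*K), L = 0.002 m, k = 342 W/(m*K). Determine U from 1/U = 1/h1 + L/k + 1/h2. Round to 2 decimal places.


1/U = 1/h1 + L/k + 1/h2
1/U = 1/1168 + 0.002/342 + 1/744
1/U = 0.0008561644 + 5.848e-06 + 0.001344086
1/U = 0.0022060984
U = 453.29 W/(m^2*K)


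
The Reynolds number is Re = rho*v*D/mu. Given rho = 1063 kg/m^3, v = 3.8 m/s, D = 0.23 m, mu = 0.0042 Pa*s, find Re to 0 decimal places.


Re = rho * v * D / mu
Re = 1063 * 3.8 * 0.23 / 0.0042
Re = 929.062 / 0.0042
Re = 221205


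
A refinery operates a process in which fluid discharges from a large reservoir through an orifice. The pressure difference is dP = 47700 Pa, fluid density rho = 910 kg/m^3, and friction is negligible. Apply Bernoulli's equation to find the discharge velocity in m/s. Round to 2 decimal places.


v = sqrt(2*dP/rho)
v = sqrt(2*47700/910)
v = sqrt(104.835165)
v = 10.24 m/s


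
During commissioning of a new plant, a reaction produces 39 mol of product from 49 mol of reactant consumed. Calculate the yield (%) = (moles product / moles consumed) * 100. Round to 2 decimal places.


Yield = (moles product / moles consumed) * 100%
Yield = (39 / 49) * 100
Yield = 0.7959 * 100
Yield = 79.59%


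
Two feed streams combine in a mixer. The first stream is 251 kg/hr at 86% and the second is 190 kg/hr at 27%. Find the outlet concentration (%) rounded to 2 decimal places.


Mass balance on solute: F1*x1 + F2*x2 = F3*x3
F3 = F1 + F2 = 251 + 190 = 441 kg/hr
x3 = (F1*x1 + F2*x2)/F3
x3 = (251*0.86 + 190*0.27) / 441
x3 = 60.58%


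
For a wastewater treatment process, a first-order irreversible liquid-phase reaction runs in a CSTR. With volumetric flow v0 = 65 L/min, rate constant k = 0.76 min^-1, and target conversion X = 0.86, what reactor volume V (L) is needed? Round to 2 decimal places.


V = v0 * X / (k * (1 - X))
V = 65 * 0.86 / (0.76 * (1 - 0.86))
V = 55.9 / (0.76 * 0.14)
V = 55.9 / 0.1064
V = 525.38 L


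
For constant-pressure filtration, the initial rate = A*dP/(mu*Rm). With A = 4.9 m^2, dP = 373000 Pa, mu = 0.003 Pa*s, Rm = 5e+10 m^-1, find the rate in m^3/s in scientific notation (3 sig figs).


rate = A * dP / (mu * Rm)
rate = 4.9 * 373000 / (0.003 * 5e+10)
rate = 1827700.0 / 1.500e+08
rate = 1.22e-02 m^3/s


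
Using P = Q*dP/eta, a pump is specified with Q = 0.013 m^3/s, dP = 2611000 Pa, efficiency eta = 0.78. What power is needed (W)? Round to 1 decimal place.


P = Q * dP / eta
P = 0.013 * 2611000 / 0.78
P = 33943.0 / 0.78
P = 43516.7 W


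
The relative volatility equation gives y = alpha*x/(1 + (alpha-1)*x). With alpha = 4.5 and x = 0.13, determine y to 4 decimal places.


y = alpha*x / (1 + (alpha-1)*x)
y = 4.5*0.13 / (1 + (4.5-1)*0.13)
y = 0.585 / (1 + 0.455)
y = 0.585 / 1.455
y = 0.4021


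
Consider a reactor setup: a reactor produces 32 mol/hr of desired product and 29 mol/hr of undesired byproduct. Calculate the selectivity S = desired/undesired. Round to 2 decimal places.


S = desired product rate / undesired product rate
S = 32 / 29
S = 1.10


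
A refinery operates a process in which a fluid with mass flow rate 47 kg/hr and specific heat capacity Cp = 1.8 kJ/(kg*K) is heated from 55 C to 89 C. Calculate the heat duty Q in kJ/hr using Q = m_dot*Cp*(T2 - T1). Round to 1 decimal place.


Q = m_dot * Cp * (T2 - T1)
Q = 47 * 1.8 * (89 - 55)
Q = 47 * 1.8 * 34
Q = 2876.4 kJ/hr


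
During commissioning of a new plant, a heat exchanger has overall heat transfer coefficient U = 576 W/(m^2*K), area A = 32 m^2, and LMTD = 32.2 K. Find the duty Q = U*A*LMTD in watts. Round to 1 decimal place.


Q = U * A * LMTD
Q = 576 * 32 * 32.2
Q = 593510.4 W


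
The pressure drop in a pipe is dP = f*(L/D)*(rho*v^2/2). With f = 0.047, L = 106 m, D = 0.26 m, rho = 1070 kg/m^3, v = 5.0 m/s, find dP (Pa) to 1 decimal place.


dP = f * (L/D) * (rho*v^2/2)
dP = 0.047 * (106/0.26) * (1070*5.0^2/2)
L/D = 407.69230769
rho*v^2/2 = 1070*25.0/2 = 13375.0
dP = 0.047 * 407.69230769 * 13375.0
dP = 256285.6 Pa


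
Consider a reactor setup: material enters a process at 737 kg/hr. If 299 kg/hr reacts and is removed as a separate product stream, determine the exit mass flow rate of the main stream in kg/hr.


Steady-state mass balance on the main outlet: F_out = F_in - F_removed
F_out = 737 - 299
F_out = 438 kg/hr


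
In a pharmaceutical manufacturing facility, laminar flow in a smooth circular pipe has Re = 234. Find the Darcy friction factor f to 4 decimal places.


f = 64 / Re
f = 64 / 234
f = 0.2735


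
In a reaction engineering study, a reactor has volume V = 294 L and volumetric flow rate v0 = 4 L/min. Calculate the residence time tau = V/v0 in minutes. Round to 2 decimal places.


tau = V / v0
tau = 294 / 4
tau = 73.50 min


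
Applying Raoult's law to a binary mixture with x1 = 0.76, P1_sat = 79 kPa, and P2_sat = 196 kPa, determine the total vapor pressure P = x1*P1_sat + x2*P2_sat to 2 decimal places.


P = x1*P1_sat + x2*P2_sat
x2 = 1 - x1 = 1 - 0.76 = 0.24
P = 0.76*79 + 0.24*196
P = 60.04 + 47.04
P = 107.08 kPa


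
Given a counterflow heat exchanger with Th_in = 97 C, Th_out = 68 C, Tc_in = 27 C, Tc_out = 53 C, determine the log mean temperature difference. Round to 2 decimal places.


dT1 = Th_in - Tc_out = 97 - 53 = 44
dT2 = Th_out - Tc_in = 68 - 27 = 41
LMTD = (dT1 - dT2) / ln(dT1/dT2)
LMTD = (44 - 41) / ln(44/41)
LMTD = 42.48 K


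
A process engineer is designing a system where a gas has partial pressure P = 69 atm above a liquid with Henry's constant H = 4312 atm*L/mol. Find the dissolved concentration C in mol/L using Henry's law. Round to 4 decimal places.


C = P / H
C = 69 / 4312
C = 0.0160 mol/L


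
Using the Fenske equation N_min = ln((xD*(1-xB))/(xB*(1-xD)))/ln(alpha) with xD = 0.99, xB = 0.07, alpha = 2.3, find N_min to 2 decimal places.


N_min = ln((xD*(1-xB))/(xB*(1-xD))) / ln(alpha)
Numerator inside ln: 0.9207 / 0.0007 = 1315.285714
ln(1315.285714) = 7.181809
ln(alpha) = ln(2.3) = 0.832909
N_min = 7.181809 / 0.832909 = 8.62


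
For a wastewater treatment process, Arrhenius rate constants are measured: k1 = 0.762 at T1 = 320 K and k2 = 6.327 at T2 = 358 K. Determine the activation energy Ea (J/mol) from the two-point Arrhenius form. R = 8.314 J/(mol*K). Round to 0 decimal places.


Ea = R * ln(k2/k1) / (1/T1 - 1/T2)
ln(k2/k1) = ln(6.327/0.762) = 2.1166349
1/T1 - 1/T2 = 1/320 - 1/358 = 0.000331703911
Ea = 8.314 * 2.1166349 / 0.000331703911
Ea = 53052 J/mol


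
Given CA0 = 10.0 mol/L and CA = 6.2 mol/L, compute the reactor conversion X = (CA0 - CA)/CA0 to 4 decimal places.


X = (CA0 - CA) / CA0
X = (10.0 - 6.2) / 10.0
X = 3.8 / 10.0
X = 0.3800


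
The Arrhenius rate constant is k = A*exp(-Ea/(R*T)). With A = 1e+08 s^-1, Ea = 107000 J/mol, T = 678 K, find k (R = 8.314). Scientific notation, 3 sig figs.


k = A * exp(-Ea/(R*T))
k = 1e+08 * exp(-107000 / (8.314 * 678))
k = 1e+08 * exp(-18.982092)
k = 5.70e-01


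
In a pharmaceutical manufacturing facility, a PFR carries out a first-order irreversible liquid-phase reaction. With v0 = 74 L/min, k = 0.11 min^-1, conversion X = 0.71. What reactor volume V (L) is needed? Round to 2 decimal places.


V = (v0/k) * ln(1/(1-X))
V = (74/0.11) * ln(1/(1-0.71))
V = 672.727273 * ln(3.448276)
V = 672.727273 * 1.237874
V = 832.75 L


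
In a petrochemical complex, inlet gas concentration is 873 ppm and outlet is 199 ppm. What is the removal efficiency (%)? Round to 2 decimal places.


Efficiency = (G_in - G_out) / G_in * 100%
Efficiency = (873 - 199) / 873 * 100
Efficiency = 674 / 873 * 100
Efficiency = 77.21%


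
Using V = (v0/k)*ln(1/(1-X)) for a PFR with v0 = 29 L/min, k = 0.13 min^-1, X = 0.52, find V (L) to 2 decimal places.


V = (v0/k) * ln(1/(1-X))
V = (29/0.13) * ln(1/(1-0.52))
V = 223.076923 * ln(2.083333)
V = 223.076923 * 0.733969
V = 163.73 L


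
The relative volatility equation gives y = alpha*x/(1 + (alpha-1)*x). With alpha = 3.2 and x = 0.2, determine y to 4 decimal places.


y = alpha*x / (1 + (alpha-1)*x)
y = 3.2*0.2 / (1 + (3.2-1)*0.2)
y = 0.64 / (1 + 0.44)
y = 0.64 / 1.44
y = 0.4444


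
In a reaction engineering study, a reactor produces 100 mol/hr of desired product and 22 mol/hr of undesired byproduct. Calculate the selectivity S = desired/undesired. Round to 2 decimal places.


S = desired product rate / undesired product rate
S = 100 / 22
S = 4.55


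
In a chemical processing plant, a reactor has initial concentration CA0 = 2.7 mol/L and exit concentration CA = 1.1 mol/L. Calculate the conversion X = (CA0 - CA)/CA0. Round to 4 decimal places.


X = (CA0 - CA) / CA0
X = (2.7 - 1.1) / 2.7
X = 1.6 / 2.7
X = 0.5926


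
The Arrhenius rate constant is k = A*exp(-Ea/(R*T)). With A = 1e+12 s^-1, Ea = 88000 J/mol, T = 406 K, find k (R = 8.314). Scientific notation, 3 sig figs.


k = A * exp(-Ea/(R*T))
k = 1e+12 * exp(-88000 / (8.314 * 406))
k = 1e+12 * exp(-26.070335)
k = 4.76e+00


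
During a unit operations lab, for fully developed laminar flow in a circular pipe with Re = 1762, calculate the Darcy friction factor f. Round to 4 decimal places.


f = 64 / Re
f = 64 / 1762
f = 0.0363


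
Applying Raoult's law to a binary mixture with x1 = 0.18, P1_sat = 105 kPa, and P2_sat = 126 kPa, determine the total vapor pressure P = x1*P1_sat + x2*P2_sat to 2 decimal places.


P = x1*P1_sat + x2*P2_sat
x2 = 1 - x1 = 1 - 0.18 = 0.82
P = 0.18*105 + 0.82*126
P = 18.9 + 103.32
P = 122.22 kPa


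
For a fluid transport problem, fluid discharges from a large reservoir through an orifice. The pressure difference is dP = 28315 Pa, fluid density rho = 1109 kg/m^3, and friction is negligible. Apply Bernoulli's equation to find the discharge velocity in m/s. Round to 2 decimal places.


v = sqrt(2*dP/rho)
v = sqrt(2*28315/1109)
v = sqrt(51.064022)
v = 7.15 m/s


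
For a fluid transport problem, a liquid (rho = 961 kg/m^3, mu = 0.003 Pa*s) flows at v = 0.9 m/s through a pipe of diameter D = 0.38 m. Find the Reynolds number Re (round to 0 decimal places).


Re = rho * v * D / mu
Re = 961 * 0.9 * 0.38 / 0.003
Re = 328.662 / 0.003
Re = 109554


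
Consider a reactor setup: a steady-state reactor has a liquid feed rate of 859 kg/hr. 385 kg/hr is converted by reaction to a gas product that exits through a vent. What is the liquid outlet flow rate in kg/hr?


Steady-state mass balance on the main outlet: F_out = F_in - F_removed
F_out = 859 - 385
F_out = 474 kg/hr


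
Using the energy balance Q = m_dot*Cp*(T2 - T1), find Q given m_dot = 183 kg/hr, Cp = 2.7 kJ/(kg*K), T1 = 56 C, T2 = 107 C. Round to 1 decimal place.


Q = m_dot * Cp * (T2 - T1)
Q = 183 * 2.7 * (107 - 56)
Q = 183 * 2.7 * 51
Q = 25199.1 kJ/hr


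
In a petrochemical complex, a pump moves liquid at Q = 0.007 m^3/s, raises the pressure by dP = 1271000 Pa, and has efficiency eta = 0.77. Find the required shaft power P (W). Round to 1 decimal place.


P = Q * dP / eta
P = 0.007 * 1271000 / 0.77
P = 8897.0 / 0.77
P = 11554.5 W


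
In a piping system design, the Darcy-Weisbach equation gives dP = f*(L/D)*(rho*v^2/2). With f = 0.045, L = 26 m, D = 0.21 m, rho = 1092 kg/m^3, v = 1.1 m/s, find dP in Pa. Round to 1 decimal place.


dP = f * (L/D) * (rho*v^2/2)
dP = 0.045 * (26/0.21) * (1092*1.1^2/2)
L/D = 123.80952381
rho*v^2/2 = 1092*1.21/2 = 660.66
dP = 0.045 * 123.80952381 * 660.66
dP = 3680.8 Pa


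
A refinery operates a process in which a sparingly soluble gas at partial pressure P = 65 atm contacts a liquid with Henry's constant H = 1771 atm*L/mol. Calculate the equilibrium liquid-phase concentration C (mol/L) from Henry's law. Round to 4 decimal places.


C = P / H
C = 65 / 1771
C = 0.0367 mol/L


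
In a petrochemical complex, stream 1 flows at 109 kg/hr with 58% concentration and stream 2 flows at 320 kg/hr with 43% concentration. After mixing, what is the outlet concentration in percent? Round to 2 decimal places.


Mass balance on solute: F1*x1 + F2*x2 = F3*x3
F3 = F1 + F2 = 109 + 320 = 429 kg/hr
x3 = (F1*x1 + F2*x2)/F3
x3 = (109*0.58 + 320*0.43) / 429
x3 = 46.81%


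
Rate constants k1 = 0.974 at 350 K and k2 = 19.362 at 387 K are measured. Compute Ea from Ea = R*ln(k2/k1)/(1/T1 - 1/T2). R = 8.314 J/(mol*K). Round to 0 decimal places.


Ea = R * ln(k2/k1) / (1/T1 - 1/T2)
ln(k2/k1) = ln(19.362/0.974) = 2.9896564
1/T1 - 1/T2 = 1/350 - 1/387 = 0.000273163529
Ea = 8.314 * 2.9896564 / 0.000273163529
Ea = 90993 J/mol


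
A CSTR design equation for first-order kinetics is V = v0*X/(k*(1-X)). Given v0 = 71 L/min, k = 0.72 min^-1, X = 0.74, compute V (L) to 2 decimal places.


V = v0 * X / (k * (1 - X))
V = 71 * 0.74 / (0.72 * (1 - 0.74))
V = 52.54 / (0.72 * 0.26)
V = 52.54 / 0.1872
V = 280.66 L


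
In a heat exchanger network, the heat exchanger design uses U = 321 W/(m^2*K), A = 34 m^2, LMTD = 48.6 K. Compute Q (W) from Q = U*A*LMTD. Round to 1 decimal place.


Q = U * A * LMTD
Q = 321 * 34 * 48.6
Q = 530420.4 W


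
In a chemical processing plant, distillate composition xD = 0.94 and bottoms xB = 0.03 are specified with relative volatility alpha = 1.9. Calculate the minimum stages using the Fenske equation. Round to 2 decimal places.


N_min = ln((xD*(1-xB))/(xB*(1-xD))) / ln(alpha)
Numerator inside ln: 0.9118 / 0.0018 = 506.555556
ln(506.555556) = 6.227634
ln(alpha) = ln(1.9) = 0.641854
N_min = 6.227634 / 0.641854 = 9.70


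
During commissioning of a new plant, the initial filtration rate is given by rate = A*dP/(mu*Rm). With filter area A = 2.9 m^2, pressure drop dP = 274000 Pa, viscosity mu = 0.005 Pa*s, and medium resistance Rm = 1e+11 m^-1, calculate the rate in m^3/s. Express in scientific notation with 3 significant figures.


rate = A * dP / (mu * Rm)
rate = 2.9 * 274000 / (0.005 * 1e+11)
rate = 794600.0 / 5.000e+08
rate = 1.59e-03 m^3/s


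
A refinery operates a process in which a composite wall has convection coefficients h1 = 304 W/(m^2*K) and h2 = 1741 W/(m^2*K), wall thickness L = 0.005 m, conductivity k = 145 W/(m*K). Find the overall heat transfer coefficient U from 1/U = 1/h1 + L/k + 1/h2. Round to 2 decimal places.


1/U = 1/h1 + L/k + 1/h2
1/U = 1/304 + 0.005/145 + 1/1741
1/U = 0.0032894737 + 3.44828e-05 + 0.0005743825
1/U = 0.003898339
U = 256.52 W/(m^2*K)


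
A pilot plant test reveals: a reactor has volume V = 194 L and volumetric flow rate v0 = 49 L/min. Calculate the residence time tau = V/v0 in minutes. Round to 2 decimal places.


tau = V / v0
tau = 194 / 49
tau = 3.96 min


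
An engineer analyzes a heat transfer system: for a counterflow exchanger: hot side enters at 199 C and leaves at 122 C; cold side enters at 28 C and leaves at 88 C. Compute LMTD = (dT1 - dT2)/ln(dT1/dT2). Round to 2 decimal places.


dT1 = Th_in - Tc_out = 199 - 88 = 111
dT2 = Th_out - Tc_in = 122 - 28 = 94
LMTD = (dT1 - dT2) / ln(dT1/dT2)
LMTD = (111 - 94) / ln(111/94)
LMTD = 102.26 K


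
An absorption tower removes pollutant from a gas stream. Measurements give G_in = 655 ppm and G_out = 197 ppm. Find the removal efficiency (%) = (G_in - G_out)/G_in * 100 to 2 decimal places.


Efficiency = (G_in - G_out) / G_in * 100%
Efficiency = (655 - 197) / 655 * 100
Efficiency = 458 / 655 * 100
Efficiency = 69.92%


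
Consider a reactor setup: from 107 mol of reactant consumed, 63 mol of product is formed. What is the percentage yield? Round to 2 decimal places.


Yield = (moles product / moles consumed) * 100%
Yield = (63 / 107) * 100
Yield = 0.5888 * 100
Yield = 58.88%


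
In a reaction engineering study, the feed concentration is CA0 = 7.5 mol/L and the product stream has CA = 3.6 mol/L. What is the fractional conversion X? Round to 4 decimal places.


X = (CA0 - CA) / CA0
X = (7.5 - 3.6) / 7.5
X = 3.9 / 7.5
X = 0.5200


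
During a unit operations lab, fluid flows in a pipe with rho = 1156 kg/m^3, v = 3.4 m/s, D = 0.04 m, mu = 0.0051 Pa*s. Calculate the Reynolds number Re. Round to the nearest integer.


Re = rho * v * D / mu
Re = 1156 * 3.4 * 0.04 / 0.0051
Re = 157.216 / 0.0051
Re = 30827


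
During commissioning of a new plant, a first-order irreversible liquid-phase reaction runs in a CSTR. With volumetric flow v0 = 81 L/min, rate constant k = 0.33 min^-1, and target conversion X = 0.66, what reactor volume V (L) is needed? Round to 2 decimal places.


V = v0 * X / (k * (1 - X))
V = 81 * 0.66 / (0.33 * (1 - 0.66))
V = 53.46 / (0.33 * 0.34)
V = 53.46 / 0.1122
V = 476.47 L


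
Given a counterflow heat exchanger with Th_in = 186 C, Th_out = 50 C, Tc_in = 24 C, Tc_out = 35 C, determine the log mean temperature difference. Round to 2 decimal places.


dT1 = Th_in - Tc_out = 186 - 35 = 151
dT2 = Th_out - Tc_in = 50 - 24 = 26
LMTD = (dT1 - dT2) / ln(dT1/dT2)
LMTD = (151 - 26) / ln(151/26)
LMTD = 71.06 K


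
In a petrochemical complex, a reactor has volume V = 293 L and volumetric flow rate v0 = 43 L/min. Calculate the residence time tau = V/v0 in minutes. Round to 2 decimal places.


tau = V / v0
tau = 293 / 43
tau = 6.81 min


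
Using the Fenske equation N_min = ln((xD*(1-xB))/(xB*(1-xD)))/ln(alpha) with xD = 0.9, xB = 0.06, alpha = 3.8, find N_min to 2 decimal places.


N_min = ln((xD*(1-xB))/(xB*(1-xD))) / ln(alpha)
Numerator inside ln: 0.846 / 0.006 = 141.0
ln(141.0) = 4.94876
ln(alpha) = ln(3.8) = 1.335001
N_min = 4.94876 / 1.335001 = 3.71


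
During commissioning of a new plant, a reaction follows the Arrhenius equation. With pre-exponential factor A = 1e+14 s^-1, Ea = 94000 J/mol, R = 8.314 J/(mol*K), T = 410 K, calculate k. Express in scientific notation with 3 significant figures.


k = A * exp(-Ea/(R*T))
k = 1e+14 * exp(-94000 / (8.314 * 410))
k = 1e+14 * exp(-27.576172)
k = 1.06e+02


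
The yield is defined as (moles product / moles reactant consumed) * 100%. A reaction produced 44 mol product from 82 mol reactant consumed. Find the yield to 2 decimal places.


Yield = (moles product / moles consumed) * 100%
Yield = (44 / 82) * 100
Yield = 0.5366 * 100
Yield = 53.66%


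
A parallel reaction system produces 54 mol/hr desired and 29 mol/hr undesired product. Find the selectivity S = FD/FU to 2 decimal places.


S = desired product rate / undesired product rate
S = 54 / 29
S = 1.86


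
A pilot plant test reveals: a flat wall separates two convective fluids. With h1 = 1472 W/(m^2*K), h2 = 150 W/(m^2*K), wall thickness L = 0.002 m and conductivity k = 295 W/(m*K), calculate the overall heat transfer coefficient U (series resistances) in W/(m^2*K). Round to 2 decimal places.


1/U = 1/h1 + L/k + 1/h2
1/U = 1/1472 + 0.002/295 + 1/150
1/U = 0.0006793478 + 6.7797e-06 + 0.0066666667
1/U = 0.0073527942
U = 136.00 W/(m^2*K)


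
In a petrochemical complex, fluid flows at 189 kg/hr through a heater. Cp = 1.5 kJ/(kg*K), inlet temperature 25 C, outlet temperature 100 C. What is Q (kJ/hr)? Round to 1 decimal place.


Q = m_dot * Cp * (T2 - T1)
Q = 189 * 1.5 * (100 - 25)
Q = 189 * 1.5 * 75
Q = 21262.5 kJ/hr


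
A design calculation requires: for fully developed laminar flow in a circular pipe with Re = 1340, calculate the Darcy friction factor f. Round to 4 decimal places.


f = 64 / Re
f = 64 / 1340
f = 0.0478


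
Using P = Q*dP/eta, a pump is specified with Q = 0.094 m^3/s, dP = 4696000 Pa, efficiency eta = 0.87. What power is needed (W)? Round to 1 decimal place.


P = Q * dP / eta
P = 0.094 * 4696000 / 0.87
P = 441424.0 / 0.87
P = 507383.9 W


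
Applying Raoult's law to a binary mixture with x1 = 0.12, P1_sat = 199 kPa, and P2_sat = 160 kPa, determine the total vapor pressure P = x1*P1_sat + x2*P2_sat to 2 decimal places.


P = x1*P1_sat + x2*P2_sat
x2 = 1 - x1 = 1 - 0.12 = 0.88
P = 0.12*199 + 0.88*160
P = 23.88 + 140.8
P = 164.68 kPa


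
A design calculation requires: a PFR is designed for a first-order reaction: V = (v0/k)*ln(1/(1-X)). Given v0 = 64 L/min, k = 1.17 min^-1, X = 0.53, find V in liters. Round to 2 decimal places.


V = (v0/k) * ln(1/(1-X))
V = (64/1.17) * ln(1/(1-0.53))
V = 54.700855 * ln(2.12766)
V = 54.700855 * 0.755023
V = 41.30 L


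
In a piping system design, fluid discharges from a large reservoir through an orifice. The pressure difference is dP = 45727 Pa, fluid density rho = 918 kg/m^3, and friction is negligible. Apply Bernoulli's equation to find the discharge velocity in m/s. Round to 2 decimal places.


v = sqrt(2*dP/rho)
v = sqrt(2*45727/918)
v = sqrt(99.623094)
v = 9.98 m/s


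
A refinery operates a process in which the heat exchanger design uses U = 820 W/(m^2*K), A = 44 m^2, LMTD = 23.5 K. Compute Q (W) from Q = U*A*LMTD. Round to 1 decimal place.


Q = U * A * LMTD
Q = 820 * 44 * 23.5
Q = 847880.0 W


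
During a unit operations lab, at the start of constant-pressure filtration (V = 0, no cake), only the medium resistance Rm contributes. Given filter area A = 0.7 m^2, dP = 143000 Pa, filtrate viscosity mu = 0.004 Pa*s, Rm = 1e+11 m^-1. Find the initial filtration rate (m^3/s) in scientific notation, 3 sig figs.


rate = A * dP / (mu * Rm)
rate = 0.7 * 143000 / (0.004 * 1e+11)
rate = 100100.0 / 4.000e+08
rate = 2.50e-04 m^3/s


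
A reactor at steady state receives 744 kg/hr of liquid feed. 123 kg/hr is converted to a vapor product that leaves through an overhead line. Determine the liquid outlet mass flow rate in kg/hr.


Steady-state mass balance on the main outlet: F_out = F_in - F_removed
F_out = 744 - 123
F_out = 621 kg/hr


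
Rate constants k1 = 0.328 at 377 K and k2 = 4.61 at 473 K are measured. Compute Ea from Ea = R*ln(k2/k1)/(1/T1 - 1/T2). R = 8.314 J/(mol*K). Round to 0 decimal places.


Ea = R * ln(k2/k1) / (1/T1 - 1/T2)
ln(k2/k1) = ln(4.61/0.328) = 2.6429695
1/T1 - 1/T2 = 1/377 - 1/473 = 0.000538354989
Ea = 8.314 * 2.6429695 / 0.000538354989
Ea = 40816 J/mol


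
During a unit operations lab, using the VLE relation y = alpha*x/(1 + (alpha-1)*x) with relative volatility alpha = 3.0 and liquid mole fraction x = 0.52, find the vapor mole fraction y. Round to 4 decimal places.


y = alpha*x / (1 + (alpha-1)*x)
y = 3.0*0.52 / (1 + (3.0-1)*0.52)
y = 1.56 / (1 + 1.04)
y = 1.56 / 2.04
y = 0.7647


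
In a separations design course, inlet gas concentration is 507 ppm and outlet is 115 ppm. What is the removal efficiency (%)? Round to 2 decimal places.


Efficiency = (G_in - G_out) / G_in * 100%
Efficiency = (507 - 115) / 507 * 100
Efficiency = 392 / 507 * 100
Efficiency = 77.32%


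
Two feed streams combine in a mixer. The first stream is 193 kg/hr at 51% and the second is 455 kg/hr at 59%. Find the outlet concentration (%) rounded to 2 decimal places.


Mass balance on solute: F1*x1 + F2*x2 = F3*x3
F3 = F1 + F2 = 193 + 455 = 648 kg/hr
x3 = (F1*x1 + F2*x2)/F3
x3 = (193*0.51 + 455*0.59) / 648
x3 = 56.62%


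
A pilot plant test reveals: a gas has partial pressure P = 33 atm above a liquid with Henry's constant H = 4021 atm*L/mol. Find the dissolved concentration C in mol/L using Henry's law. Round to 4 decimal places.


C = P / H
C = 33 / 4021
C = 0.0082 mol/L


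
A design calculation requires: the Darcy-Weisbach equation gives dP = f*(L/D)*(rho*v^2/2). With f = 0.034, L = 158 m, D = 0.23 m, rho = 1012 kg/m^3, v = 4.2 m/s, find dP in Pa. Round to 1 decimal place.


dP = f * (L/D) * (rho*v^2/2)
dP = 0.034 * (158/0.23) * (1012*4.2^2/2)
L/D = 686.95652174
rho*v^2/2 = 1012*17.64/2 = 8925.84
dP = 0.034 * 686.95652174 * 8925.84
dP = 208476.6 Pa


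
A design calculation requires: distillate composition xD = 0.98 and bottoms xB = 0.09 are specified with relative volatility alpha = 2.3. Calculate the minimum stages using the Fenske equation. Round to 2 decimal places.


N_min = ln((xD*(1-xB))/(xB*(1-xD))) / ln(alpha)
Numerator inside ln: 0.8918 / 0.0018 = 495.444444
ln(495.444444) = 6.205455
ln(alpha) = ln(2.3) = 0.832909
N_min = 6.205455 / 0.832909 = 7.45


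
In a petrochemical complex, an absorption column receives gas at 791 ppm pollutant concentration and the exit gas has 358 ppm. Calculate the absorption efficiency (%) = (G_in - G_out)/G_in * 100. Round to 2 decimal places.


Efficiency = (G_in - G_out) / G_in * 100%
Efficiency = (791 - 358) / 791 * 100
Efficiency = 433 / 791 * 100
Efficiency = 54.74%


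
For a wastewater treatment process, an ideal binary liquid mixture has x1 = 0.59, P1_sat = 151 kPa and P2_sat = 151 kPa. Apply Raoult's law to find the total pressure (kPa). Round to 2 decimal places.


P = x1*P1_sat + x2*P2_sat
x2 = 1 - x1 = 1 - 0.59 = 0.41
P = 0.59*151 + 0.41*151
P = 89.09 + 61.91
P = 151.00 kPa


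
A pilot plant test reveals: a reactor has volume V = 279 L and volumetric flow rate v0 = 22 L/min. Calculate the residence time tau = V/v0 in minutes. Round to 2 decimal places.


tau = V / v0
tau = 279 / 22
tau = 12.68 min


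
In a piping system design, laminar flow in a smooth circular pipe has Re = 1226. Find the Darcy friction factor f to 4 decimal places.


f = 64 / Re
f = 64 / 1226
f = 0.0522


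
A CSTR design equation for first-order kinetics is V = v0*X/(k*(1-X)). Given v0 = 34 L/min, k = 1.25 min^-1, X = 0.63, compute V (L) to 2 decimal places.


V = v0 * X / (k * (1 - X))
V = 34 * 0.63 / (1.25 * (1 - 0.63))
V = 21.42 / (1.25 * 0.37)
V = 21.42 / 0.4625
V = 46.31 L


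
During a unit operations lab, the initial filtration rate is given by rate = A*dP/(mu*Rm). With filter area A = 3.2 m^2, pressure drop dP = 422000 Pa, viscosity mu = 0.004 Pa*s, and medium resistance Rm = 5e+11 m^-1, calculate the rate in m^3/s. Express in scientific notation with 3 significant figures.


rate = A * dP / (mu * Rm)
rate = 3.2 * 422000 / (0.004 * 5e+11)
rate = 1350400.0 / 2.000e+09
rate = 6.75e-04 m^3/s


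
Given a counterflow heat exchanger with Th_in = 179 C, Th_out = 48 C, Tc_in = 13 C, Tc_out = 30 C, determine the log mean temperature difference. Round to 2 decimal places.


dT1 = Th_in - Tc_out = 179 - 30 = 149
dT2 = Th_out - Tc_in = 48 - 13 = 35
LMTD = (dT1 - dT2) / ln(dT1/dT2)
LMTD = (149 - 35) / ln(149/35)
LMTD = 78.70 K


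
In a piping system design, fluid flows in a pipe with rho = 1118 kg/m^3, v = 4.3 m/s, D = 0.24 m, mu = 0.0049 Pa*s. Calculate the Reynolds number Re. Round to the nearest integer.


Re = rho * v * D / mu
Re = 1118 * 4.3 * 0.24 / 0.0049
Re = 1153.776 / 0.0049
Re = 235464


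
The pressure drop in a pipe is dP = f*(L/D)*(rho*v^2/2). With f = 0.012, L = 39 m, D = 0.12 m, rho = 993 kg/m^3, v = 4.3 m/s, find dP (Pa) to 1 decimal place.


dP = f * (L/D) * (rho*v^2/2)
dP = 0.012 * (39/0.12) * (993*4.3^2/2)
L/D = 325.0
rho*v^2/2 = 993*18.49/2 = 9180.285
dP = 0.012 * 325.0 * 9180.285
dP = 35803.1 Pa


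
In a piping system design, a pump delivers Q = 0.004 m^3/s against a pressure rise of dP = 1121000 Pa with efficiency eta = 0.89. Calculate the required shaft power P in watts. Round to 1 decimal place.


P = Q * dP / eta
P = 0.004 * 1121000 / 0.89
P = 4484.0 / 0.89
P = 5038.2 W


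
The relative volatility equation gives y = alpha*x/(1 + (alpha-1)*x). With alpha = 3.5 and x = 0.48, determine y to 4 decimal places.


y = alpha*x / (1 + (alpha-1)*x)
y = 3.5*0.48 / (1 + (3.5-1)*0.48)
y = 1.68 / (1 + 1.2)
y = 1.68 / 2.2
y = 0.7636


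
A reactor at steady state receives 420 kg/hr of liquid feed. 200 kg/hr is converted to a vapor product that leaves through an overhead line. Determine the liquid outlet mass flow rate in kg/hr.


Steady-state mass balance on the main outlet: F_out = F_in - F_removed
F_out = 420 - 200
F_out = 220 kg/hr


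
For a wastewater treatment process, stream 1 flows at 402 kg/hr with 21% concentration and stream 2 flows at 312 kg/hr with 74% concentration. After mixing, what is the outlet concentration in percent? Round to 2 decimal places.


Mass balance on solute: F1*x1 + F2*x2 = F3*x3
F3 = F1 + F2 = 402 + 312 = 714 kg/hr
x3 = (F1*x1 + F2*x2)/F3
x3 = (402*0.21 + 312*0.74) / 714
x3 = 44.16%


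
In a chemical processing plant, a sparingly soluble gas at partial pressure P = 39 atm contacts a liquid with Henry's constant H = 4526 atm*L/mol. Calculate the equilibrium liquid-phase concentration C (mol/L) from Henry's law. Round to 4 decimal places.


C = P / H
C = 39 / 4526
C = 0.0086 mol/L


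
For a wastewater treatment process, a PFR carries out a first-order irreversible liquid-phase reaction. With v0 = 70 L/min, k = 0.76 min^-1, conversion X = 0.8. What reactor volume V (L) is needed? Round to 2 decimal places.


V = (v0/k) * ln(1/(1-X))
V = (70/0.76) * ln(1/(1-0.8))
V = 92.105263 * ln(5.0)
V = 92.105263 * 1.609438
V = 148.24 L


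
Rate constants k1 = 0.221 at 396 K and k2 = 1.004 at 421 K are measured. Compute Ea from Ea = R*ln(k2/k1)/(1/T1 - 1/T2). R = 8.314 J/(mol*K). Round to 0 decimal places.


Ea = R * ln(k2/k1) / (1/T1 - 1/T2)
ln(k2/k1) = ln(1.004/0.221) = 1.5135846
1/T1 - 1/T2 = 1/396 - 1/421 = 0.000149955613
Ea = 8.314 * 1.5135846 / 0.000149955613
Ea = 83918 J/mol


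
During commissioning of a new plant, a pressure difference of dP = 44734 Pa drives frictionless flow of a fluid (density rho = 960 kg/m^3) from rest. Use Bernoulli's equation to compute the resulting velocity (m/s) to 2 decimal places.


v = sqrt(2*dP/rho)
v = sqrt(2*44734/960)
v = sqrt(93.195833)
v = 9.65 m/s


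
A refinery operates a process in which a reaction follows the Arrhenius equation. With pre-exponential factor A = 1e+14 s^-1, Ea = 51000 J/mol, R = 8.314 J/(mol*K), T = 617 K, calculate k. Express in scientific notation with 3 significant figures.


k = A * exp(-Ea/(R*T))
k = 1e+14 * exp(-51000 / (8.314 * 617))
k = 1e+14 * exp(-9.942028)
k = 4.81e+09


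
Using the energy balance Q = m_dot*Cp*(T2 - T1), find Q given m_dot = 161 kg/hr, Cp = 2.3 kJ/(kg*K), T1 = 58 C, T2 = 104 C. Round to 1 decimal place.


Q = m_dot * Cp * (T2 - T1)
Q = 161 * 2.3 * (104 - 58)
Q = 161 * 2.3 * 46
Q = 17033.8 kJ/hr


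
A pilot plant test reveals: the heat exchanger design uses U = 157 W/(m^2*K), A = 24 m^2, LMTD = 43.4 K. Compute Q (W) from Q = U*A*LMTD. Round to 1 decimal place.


Q = U * A * LMTD
Q = 157 * 24 * 43.4
Q = 163531.2 W


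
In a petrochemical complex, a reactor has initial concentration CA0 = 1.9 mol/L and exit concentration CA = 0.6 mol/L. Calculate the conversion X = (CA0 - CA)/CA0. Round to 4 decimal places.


X = (CA0 - CA) / CA0
X = (1.9 - 0.6) / 1.9
X = 1.3 / 1.9
X = 0.6842


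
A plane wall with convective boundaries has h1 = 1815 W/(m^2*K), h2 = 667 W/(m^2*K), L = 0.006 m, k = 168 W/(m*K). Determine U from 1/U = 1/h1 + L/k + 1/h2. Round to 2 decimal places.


1/U = 1/h1 + L/k + 1/h2
1/U = 1/1815 + 0.006/168 + 1/667
1/U = 0.0005509642 + 3.57143e-05 + 0.0014992504
1/U = 0.0020859289
U = 479.40 W/(m^2*K)


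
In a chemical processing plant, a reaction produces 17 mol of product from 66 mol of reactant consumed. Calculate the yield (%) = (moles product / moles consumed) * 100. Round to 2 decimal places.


Yield = (moles product / moles consumed) * 100%
Yield = (17 / 66) * 100
Yield = 0.2576 * 100
Yield = 25.76%


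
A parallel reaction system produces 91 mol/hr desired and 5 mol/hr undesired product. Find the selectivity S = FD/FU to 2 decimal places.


S = desired product rate / undesired product rate
S = 91 / 5
S = 18.20


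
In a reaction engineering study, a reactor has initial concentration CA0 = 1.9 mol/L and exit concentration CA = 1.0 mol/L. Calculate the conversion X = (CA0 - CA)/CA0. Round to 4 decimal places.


X = (CA0 - CA) / CA0
X = (1.9 - 1.0) / 1.9
X = 0.9 / 1.9
X = 0.4737


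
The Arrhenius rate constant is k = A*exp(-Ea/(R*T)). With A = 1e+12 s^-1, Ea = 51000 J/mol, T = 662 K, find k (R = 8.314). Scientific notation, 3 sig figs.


k = A * exp(-Ea/(R*T))
k = 1e+12 * exp(-51000 / (8.314 * 662))
k = 1e+12 * exp(-9.266211)
k = 9.46e+07


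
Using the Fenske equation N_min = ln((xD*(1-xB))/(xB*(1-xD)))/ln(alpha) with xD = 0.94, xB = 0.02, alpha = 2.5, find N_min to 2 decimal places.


N_min = ln((xD*(1-xB))/(xB*(1-xD))) / ln(alpha)
Numerator inside ln: 0.9212 / 0.0012 = 767.666667
ln(767.666667) = 6.643356
ln(alpha) = ln(2.5) = 0.916291
N_min = 6.643356 / 0.916291 = 7.25


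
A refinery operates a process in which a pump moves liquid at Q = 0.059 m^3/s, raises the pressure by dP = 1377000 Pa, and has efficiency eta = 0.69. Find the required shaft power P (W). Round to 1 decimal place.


P = Q * dP / eta
P = 0.059 * 1377000 / 0.69
P = 81243.0 / 0.69
P = 117743.5 W


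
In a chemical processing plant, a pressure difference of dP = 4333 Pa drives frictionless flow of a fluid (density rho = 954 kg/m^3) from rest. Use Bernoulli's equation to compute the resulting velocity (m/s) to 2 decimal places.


v = sqrt(2*dP/rho)
v = sqrt(2*4333/954)
v = sqrt(9.083857)
v = 3.01 m/s


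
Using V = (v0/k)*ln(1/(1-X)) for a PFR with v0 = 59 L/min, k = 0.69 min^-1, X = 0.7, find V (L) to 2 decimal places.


V = (v0/k) * ln(1/(1-X))
V = (59/0.69) * ln(1/(1-0.7))
V = 85.507246 * ln(3.333333)
V = 85.507246 * 1.203973
V = 102.95 L


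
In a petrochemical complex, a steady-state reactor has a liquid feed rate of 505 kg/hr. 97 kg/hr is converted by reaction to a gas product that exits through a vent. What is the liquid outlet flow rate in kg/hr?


Steady-state mass balance on the main outlet: F_out = F_in - F_removed
F_out = 505 - 97
F_out = 408 kg/hr


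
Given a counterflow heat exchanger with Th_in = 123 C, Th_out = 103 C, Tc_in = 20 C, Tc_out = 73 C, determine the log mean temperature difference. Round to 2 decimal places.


dT1 = Th_in - Tc_out = 123 - 73 = 50
dT2 = Th_out - Tc_in = 103 - 20 = 83
LMTD = (dT1 - dT2) / ln(dT1/dT2)
LMTD = (50 - 83) / ln(50/83)
LMTD = 65.11 K


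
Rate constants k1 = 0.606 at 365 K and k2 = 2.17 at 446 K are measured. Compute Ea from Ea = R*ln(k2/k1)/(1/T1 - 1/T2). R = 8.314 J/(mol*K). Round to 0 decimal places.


Ea = R * ln(k2/k1) / (1/T1 - 1/T2)
ln(k2/k1) = ln(2.17/0.606) = 1.2756025
1/T1 - 1/T2 = 1/365 - 1/446 = 0.000497573561
Ea = 8.314 * 1.2756025 / 0.000497573561
Ea = 21314 J/mol


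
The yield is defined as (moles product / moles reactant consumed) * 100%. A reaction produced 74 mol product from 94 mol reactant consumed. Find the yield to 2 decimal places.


Yield = (moles product / moles consumed) * 100%
Yield = (74 / 94) * 100
Yield = 0.7872 * 100
Yield = 78.72%


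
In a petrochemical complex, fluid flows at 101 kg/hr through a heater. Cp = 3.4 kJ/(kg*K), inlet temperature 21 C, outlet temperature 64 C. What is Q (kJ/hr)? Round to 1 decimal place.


Q = m_dot * Cp * (T2 - T1)
Q = 101 * 3.4 * (64 - 21)
Q = 101 * 3.4 * 43
Q = 14766.2 kJ/hr


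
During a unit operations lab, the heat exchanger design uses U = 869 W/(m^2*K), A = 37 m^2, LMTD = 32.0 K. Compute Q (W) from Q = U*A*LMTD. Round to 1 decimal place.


Q = U * A * LMTD
Q = 869 * 37 * 32.0
Q = 1028896.0 W


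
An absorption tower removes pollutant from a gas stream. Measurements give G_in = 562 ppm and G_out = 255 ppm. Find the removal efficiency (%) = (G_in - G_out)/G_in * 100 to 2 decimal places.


Efficiency = (G_in - G_out) / G_in * 100%
Efficiency = (562 - 255) / 562 * 100
Efficiency = 307 / 562 * 100
Efficiency = 54.63%


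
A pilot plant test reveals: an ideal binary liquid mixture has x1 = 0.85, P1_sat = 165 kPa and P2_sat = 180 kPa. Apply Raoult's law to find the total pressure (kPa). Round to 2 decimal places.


P = x1*P1_sat + x2*P2_sat
x2 = 1 - x1 = 1 - 0.85 = 0.15
P = 0.85*165 + 0.15*180
P = 140.25 + 27.0
P = 167.25 kPa


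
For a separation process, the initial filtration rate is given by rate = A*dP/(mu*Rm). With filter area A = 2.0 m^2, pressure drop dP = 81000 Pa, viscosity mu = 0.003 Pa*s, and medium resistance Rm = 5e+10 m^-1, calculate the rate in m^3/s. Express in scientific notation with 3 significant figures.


rate = A * dP / (mu * Rm)
rate = 2.0 * 81000 / (0.003 * 5e+10)
rate = 162000.0 / 1.500e+08
rate = 1.08e-03 m^3/s


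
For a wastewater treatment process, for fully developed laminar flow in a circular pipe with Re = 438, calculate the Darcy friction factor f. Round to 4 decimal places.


f = 64 / Re
f = 64 / 438
f = 0.1461


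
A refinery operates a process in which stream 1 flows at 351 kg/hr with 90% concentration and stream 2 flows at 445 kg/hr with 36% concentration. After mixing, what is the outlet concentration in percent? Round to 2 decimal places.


Mass balance on solute: F1*x1 + F2*x2 = F3*x3
F3 = F1 + F2 = 351 + 445 = 796 kg/hr
x3 = (F1*x1 + F2*x2)/F3
x3 = (351*0.9 + 445*0.36) / 796
x3 = 59.81%


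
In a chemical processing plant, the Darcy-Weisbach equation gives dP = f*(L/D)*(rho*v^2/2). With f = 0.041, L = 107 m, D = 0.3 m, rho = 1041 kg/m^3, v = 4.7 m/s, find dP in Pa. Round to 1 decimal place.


dP = f * (L/D) * (rho*v^2/2)
dP = 0.041 * (107/0.3) * (1041*4.7^2/2)
L/D = 356.66666667
rho*v^2/2 = 1041*22.09/2 = 11497.845
dP = 0.041 * 356.66666667 * 11497.845
dP = 168136.8 Pa


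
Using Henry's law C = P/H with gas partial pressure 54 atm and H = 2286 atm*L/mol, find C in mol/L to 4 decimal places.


C = P / H
C = 54 / 2286
C = 0.0236 mol/L


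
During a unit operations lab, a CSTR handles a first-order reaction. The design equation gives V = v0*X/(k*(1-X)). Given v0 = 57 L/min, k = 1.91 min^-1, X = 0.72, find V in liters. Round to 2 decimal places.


V = v0 * X / (k * (1 - X))
V = 57 * 0.72 / (1.91 * (1 - 0.72))
V = 41.04 / (1.91 * 0.28)
V = 41.04 / 0.5348
V = 76.74 L


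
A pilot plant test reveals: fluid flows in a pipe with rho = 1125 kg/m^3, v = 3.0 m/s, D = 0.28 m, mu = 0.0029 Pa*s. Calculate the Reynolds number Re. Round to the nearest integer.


Re = rho * v * D / mu
Re = 1125 * 3.0 * 0.28 / 0.0029
Re = 945.0 / 0.0029
Re = 325862
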